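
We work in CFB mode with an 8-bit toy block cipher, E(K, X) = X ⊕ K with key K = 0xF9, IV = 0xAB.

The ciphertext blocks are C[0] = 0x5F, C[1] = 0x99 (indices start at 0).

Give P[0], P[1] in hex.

CFB decryption: P_i = C_i ⊕ E(K, C_{i−1}), with C_{−1} = IV.
P[0]: E(K, 0xAB) = 0x52; 0x5F ⊕ 0x52 = 0x0D.
P[1]: E(K, 0x5F) = 0xA6; 0x99 ⊕ 0xA6 = 0x3F.

P[0] = 0x0D, P[1] = 0x3F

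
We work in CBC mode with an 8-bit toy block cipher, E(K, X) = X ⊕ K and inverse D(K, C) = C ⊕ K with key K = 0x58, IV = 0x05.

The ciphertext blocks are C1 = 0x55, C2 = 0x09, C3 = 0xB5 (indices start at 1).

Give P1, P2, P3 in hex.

P1 = 0x08, P2 = 0x04, P3 = 0xE4

CBC decryption: P_i = D(K, C_i) ⊕ C_{i−1}, with C_{0} = IV.
P1: D(K, 0x55) = 0x0D; 0x0D ⊕ 0x05 = 0x08.
P2: D(K, 0x09) = 0x51; 0x51 ⊕ 0x55 = 0x04.
P3: D(K, 0xB5) = 0xED; 0xED ⊕ 0x09 = 0xE4.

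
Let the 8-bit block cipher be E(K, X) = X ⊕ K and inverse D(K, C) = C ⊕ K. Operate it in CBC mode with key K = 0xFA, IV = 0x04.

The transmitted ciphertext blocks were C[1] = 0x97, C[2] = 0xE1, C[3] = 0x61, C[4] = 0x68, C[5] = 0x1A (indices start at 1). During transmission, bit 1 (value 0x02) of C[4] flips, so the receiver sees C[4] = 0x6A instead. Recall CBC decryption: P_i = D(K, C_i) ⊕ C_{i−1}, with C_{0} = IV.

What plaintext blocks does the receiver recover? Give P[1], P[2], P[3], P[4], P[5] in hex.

P[1] = 0x69, P[2] = 0x8C, P[3] = 0x7A, P[4] = 0xF1, P[5] = 0x8A

Only C[4] changed, to 0x6A. In CBC, a change in C_i garbles P_i and flips the same bit in P_{i+1}. Decrypting the received ciphertext:
P[1]: D(K, 0x97) = 0x6D; 0x6D ⊕ 0x04 = 0x69.
P[2]: D(K, 0xE1) = 0x1B; 0x1B ⊕ 0x97 = 0x8C.
P[3]: D(K, 0x61) = 0x9B; 0x9B ⊕ 0xE1 = 0x7A.
P[4]: D(K, 0x6A) = 0x90; 0x90 ⊕ 0x61 = 0xF1.
P[5]: D(K, 0x1A) = 0xE0; 0xE0 ⊕ 0x6A = 0x8A.
Blocks that differ from the original plaintext: P[4], P[5].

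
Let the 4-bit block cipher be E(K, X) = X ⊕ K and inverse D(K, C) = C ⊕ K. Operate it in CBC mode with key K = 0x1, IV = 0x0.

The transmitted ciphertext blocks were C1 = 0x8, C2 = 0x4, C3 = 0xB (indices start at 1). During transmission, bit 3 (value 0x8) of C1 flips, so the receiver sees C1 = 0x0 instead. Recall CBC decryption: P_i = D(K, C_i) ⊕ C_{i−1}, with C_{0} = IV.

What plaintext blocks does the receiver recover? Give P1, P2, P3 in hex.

Only C1 changed, to 0x0. In CBC, a change in C_i garbles P_i and flips the same bit in P_{i+1}. Decrypting the received ciphertext:
P1: D(K, 0x0) = 0x1; 0x1 ⊕ 0x0 = 0x1.
P2: D(K, 0x4) = 0x5; 0x5 ⊕ 0x0 = 0x5.
P3: D(K, 0xB) = 0xA; 0xA ⊕ 0x4 = 0xE.
Blocks that differ from the original plaintext: P1, P2.

P1 = 0x1, P2 = 0x5, P3 = 0xE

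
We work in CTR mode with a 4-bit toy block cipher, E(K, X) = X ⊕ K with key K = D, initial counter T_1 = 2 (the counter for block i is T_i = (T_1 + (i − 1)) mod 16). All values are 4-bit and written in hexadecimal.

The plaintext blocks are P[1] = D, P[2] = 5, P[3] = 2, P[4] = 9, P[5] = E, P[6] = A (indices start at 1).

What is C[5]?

C[5] = 5

CTR encryption: S_i = E(K, T_i) where T_i is the counter for block i; C_i = P_i ⊕ S_i.
C[1]: T = 2, S = E(K, T) = F; D ⊕ F = 2.
C[2]: T = 3, S = E(K, T) = E; 5 ⊕ E = B.
C[3]: T = 4, S = E(K, T) = 9; 2 ⊕ 9 = B.
C[4]: T = 5, S = E(K, T) = 8; 9 ⊕ 8 = 1.
C[5]: T = 6, S = E(K, T) = B; E ⊕ B = 5.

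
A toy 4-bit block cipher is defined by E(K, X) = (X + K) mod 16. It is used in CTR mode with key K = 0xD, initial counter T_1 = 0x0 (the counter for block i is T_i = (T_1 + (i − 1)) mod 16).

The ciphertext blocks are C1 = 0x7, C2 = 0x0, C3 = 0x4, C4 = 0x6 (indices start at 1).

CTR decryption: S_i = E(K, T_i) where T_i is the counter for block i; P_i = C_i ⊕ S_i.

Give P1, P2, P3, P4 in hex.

P1: T = 0x0, S = E(K, T) = 0xD; 0x7 ⊕ 0xD = 0xA.
P2: T = 0x1, S = E(K, T) = 0xE; 0x0 ⊕ 0xE = 0xE.
P3: T = 0x2, S = E(K, T) = 0xF; 0x4 ⊕ 0xF = 0xB.
P4: T = 0x3, S = E(K, T) = 0x0; 0x6 ⊕ 0x0 = 0x6.

P1 = 0xA, P2 = 0xE, P3 = 0xB, P4 = 0x6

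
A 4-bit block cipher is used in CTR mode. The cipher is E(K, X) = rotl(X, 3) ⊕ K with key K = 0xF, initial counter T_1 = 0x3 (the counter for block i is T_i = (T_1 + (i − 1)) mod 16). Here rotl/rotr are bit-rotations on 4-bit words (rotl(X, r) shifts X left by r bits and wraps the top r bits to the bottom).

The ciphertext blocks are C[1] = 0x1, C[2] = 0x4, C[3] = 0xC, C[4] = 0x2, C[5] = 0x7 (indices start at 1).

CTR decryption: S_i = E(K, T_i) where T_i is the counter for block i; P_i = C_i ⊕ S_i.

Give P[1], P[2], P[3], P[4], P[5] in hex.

P[1] = 0x7, P[2] = 0x9, P[3] = 0x9, P[4] = 0xE, P[5] = 0x3

P[1]: T = 0x3, S = E(K, T) = 0x6; 0x1 ⊕ 0x6 = 0x7.
P[2]: T = 0x4, S = E(K, T) = 0xD; 0x4 ⊕ 0xD = 0x9.
P[3]: T = 0x5, S = E(K, T) = 0x5; 0xC ⊕ 0x5 = 0x9.
P[4]: T = 0x6, S = E(K, T) = 0xC; 0x2 ⊕ 0xC = 0xE.
P[5]: T = 0x7, S = E(K, T) = 0x4; 0x7 ⊕ 0x4 = 0x3.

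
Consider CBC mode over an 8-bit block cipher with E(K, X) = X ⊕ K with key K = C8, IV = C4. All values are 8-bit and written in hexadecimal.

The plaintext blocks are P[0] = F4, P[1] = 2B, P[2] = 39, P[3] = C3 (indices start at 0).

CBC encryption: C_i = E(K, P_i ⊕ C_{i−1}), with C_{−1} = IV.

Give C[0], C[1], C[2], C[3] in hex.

C[0]: P[0] ⊕ C4 = 30; E(K, 30) = F8.
C[1]: P[1] ⊕ F8 = D3; E(K, D3) = 1B.
C[2]: P[2] ⊕ 1B = 22; E(K, 22) = EA.
C[3]: P[3] ⊕ EA = 29; E(K, 29) = E1.

C[0] = F8, C[1] = 1B, C[2] = EA, C[3] = E1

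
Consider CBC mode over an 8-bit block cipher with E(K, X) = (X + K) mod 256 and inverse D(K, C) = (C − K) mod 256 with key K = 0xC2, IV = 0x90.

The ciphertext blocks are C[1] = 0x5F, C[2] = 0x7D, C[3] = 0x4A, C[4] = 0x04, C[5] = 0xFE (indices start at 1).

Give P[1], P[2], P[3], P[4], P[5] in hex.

CBC decryption: P_i = D(K, C_i) ⊕ C_{i−1}, with C_{0} = IV.
P[1]: D(K, 0x5F) = 0x9D; 0x9D ⊕ 0x90 = 0x0D.
P[2]: D(K, 0x7D) = 0xBB; 0xBB ⊕ 0x5F = 0xE4.
P[3]: D(K, 0x4A) = 0x88; 0x88 ⊕ 0x7D = 0xF5.
P[4]: D(K, 0x04) = 0x42; 0x42 ⊕ 0x4A = 0x08.
P[5]: D(K, 0xFE) = 0x3C; 0x3C ⊕ 0x04 = 0x38.

P[1] = 0x0D, P[2] = 0xE4, P[3] = 0xF5, P[4] = 0x08, P[5] = 0x38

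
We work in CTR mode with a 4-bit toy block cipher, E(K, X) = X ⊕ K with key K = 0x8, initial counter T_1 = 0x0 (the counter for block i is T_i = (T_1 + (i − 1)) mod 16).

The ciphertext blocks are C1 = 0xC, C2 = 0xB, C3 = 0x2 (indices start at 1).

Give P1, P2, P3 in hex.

P1 = 0x4, P2 = 0x2, P3 = 0x8

CTR decryption: S_i = E(K, T_i) where T_i is the counter for block i; P_i = C_i ⊕ S_i.
P1: T = 0x0, S = E(K, T) = 0x8; 0xC ⊕ 0x8 = 0x4.
P2: T = 0x1, S = E(K, T) = 0x9; 0xB ⊕ 0x9 = 0x2.
P3: T = 0x2, S = E(K, T) = 0xA; 0x2 ⊕ 0xA = 0x8.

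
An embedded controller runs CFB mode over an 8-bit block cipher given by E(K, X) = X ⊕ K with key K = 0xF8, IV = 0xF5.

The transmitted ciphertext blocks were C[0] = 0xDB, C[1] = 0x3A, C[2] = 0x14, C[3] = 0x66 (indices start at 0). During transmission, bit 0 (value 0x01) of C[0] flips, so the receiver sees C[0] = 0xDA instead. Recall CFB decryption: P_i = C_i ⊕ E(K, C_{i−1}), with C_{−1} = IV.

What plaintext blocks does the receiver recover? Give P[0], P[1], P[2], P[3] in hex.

P[0] = 0xD7, P[1] = 0x18, P[2] = 0xD6, P[3] = 0x8A

Only C[0] changed, to 0xDA. In CFB, a change in C_i flips the same bit in P_i and garbles P_{i+1}. Decrypting the received ciphertext:
P[0]: E(K, 0xF5) = 0x0D; 0xDA ⊕ 0x0D = 0xD7.
P[1]: E(K, 0xDA) = 0x22; 0x3A ⊕ 0x22 = 0x18.
P[2]: E(K, 0x3A) = 0xC2; 0x14 ⊕ 0xC2 = 0xD6.
P[3]: E(K, 0x14) = 0xEC; 0x66 ⊕ 0xEC = 0x8A.
Blocks that differ from the original plaintext: P[0], P[1].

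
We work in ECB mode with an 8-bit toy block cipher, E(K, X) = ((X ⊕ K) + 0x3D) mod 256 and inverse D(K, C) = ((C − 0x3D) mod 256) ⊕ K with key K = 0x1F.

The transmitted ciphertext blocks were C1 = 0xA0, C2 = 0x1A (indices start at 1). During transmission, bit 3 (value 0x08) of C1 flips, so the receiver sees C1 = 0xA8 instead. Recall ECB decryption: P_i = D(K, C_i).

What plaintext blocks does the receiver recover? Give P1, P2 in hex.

Only C1 changed, to 0xA8. In ECB, a change in C_i affects only P_i. Decrypting the received ciphertext:
P1: D(K, 0xA8) = 0x74.
P2: D(K, 0x1A) = 0xC2.
Blocks that differ from the original plaintext: P1.

P1 = 0x74, P2 = 0xC2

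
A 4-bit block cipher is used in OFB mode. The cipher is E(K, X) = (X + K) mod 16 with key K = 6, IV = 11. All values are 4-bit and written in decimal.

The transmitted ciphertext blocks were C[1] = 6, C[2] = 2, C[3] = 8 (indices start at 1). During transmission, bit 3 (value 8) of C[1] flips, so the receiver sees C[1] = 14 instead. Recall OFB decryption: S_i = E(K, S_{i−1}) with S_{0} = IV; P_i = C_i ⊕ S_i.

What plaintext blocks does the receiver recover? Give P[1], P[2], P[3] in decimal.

P[1] = 15, P[2] = 5, P[3] = 5

Only C[1] changed, to 14. In OFB, a change in C_i flips the same bit in P_i only; the keystream is unaffected. Decrypting the received ciphertext:
P[1]: S = E(K, 11) = 1; 14 ⊕ 1 = 15.
P[2]: S = E(K, 1) = 7; 2 ⊕ 7 = 5.
P[3]: S = E(K, 7) = 13; 8 ⊕ 13 = 5.
Blocks that differ from the original plaintext: P[1].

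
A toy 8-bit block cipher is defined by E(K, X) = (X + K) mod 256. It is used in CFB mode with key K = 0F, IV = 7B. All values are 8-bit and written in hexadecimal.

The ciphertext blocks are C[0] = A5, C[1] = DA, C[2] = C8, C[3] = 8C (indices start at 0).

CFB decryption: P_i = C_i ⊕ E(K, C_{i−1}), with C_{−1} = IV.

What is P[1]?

P[1] = 6E

P[1]: E(K, A5) = B4; DA ⊕ B4 = 6E.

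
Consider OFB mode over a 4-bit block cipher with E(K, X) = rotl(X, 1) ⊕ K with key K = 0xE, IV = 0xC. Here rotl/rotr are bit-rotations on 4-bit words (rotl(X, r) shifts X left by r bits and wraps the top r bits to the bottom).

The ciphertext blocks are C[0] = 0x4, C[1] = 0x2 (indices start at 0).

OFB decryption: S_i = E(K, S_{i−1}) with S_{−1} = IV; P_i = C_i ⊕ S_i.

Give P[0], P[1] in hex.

P[0]: S = E(K, 0xC) = 0x7; 0x4 ⊕ 0x7 = 0x3.
P[1]: S = E(K, 0x7) = 0x0; 0x2 ⊕ 0x0 = 0x2.

P[0] = 0x3, P[1] = 0x2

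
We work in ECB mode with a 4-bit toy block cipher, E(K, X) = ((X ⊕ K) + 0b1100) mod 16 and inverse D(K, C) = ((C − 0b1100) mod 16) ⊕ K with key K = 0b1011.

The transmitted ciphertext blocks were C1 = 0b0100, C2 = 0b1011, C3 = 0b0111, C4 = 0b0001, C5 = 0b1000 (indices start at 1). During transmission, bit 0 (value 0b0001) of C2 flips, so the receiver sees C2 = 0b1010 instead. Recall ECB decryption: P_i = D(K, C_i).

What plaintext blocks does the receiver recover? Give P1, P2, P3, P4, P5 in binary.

P1 = 0b0011, P2 = 0b0101, P3 = 0b0000, P4 = 0b1110, P5 = 0b0111

Only C2 changed, to 0b1010. In ECB, a change in C_i affects only P_i. Decrypting the received ciphertext:
P1: D(K, 0b0100) = 0b0011.
P2: D(K, 0b1010) = 0b0101.
P3: D(K, 0b0111) = 0b0000.
P4: D(K, 0b0001) = 0b1110.
P5: D(K, 0b1000) = 0b0111.
Blocks that differ from the original plaintext: P2.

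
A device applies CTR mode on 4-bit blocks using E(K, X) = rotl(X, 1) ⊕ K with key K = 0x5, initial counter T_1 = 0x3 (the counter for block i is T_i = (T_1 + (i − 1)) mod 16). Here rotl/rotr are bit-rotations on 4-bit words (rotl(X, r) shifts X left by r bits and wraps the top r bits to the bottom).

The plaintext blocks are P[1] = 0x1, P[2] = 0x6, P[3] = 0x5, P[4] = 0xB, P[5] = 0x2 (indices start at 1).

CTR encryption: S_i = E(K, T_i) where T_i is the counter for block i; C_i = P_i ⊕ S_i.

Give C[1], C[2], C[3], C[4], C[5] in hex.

C[1] = 0x2, C[2] = 0xB, C[3] = 0xA, C[4] = 0x2, C[5] = 0x9

C[1]: T = 0x3, S = E(K, T) = 0x3; 0x1 ⊕ 0x3 = 0x2.
C[2]: T = 0x4, S = E(K, T) = 0xD; 0x6 ⊕ 0xD = 0xB.
C[3]: T = 0x5, S = E(K, T) = 0xF; 0x5 ⊕ 0xF = 0xA.
C[4]: T = 0x6, S = E(K, T) = 0x9; 0xB ⊕ 0x9 = 0x2.
C[5]: T = 0x7, S = E(K, T) = 0xB; 0x2 ⊕ 0xB = 0x9.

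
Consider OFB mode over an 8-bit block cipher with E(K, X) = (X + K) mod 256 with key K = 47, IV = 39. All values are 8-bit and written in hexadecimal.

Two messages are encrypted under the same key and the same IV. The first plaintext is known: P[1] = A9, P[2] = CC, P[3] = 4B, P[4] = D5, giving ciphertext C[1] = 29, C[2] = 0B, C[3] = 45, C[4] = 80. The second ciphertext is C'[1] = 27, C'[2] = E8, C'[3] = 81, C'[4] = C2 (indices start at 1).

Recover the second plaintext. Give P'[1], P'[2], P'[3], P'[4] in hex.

In OFB with a reused IV, both messages share the same keystream S_i, so C_i ⊕ C'_i = P_i ⊕ P'_i and thus P'_i = P_i ⊕ C_i ⊕ C'_i.
P'[1]: A9 ⊕ 29 ⊕ 27 = A7.
P'[2]: CC ⊕ 0B ⊕ E8 = 2F.
P'[3]: 4B ⊕ 45 ⊕ 81 = 8F.
P'[4]: D5 ⊕ 80 ⊕ C2 = 97.

P'[1] = A7, P'[2] = 2F, P'[3] = 8F, P'[4] = 97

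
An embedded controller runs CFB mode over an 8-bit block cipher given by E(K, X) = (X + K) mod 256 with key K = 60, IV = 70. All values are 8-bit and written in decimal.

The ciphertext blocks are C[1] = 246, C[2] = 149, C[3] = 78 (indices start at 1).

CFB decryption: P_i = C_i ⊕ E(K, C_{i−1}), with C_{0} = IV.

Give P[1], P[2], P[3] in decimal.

P[1]: E(K, 70) = 130; 246 ⊕ 130 = 116.
P[2]: E(K, 246) = 50; 149 ⊕ 50 = 167.
P[3]: E(K, 149) = 209; 78 ⊕ 209 = 159.

P[1] = 116, P[2] = 167, P[3] = 159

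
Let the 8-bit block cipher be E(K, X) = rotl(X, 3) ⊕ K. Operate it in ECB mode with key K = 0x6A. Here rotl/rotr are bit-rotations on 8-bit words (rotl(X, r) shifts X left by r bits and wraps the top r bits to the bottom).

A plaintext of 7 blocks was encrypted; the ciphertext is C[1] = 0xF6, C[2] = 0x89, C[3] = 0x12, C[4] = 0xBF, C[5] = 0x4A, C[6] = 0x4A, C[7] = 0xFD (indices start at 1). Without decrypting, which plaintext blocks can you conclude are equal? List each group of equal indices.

ECB encrypts each block independently with the same key, so equal ciphertext blocks imply equal plaintext blocks.
C[5] = C[6] = 0x4A, so P[5] = P[6].

P[5] = P[6]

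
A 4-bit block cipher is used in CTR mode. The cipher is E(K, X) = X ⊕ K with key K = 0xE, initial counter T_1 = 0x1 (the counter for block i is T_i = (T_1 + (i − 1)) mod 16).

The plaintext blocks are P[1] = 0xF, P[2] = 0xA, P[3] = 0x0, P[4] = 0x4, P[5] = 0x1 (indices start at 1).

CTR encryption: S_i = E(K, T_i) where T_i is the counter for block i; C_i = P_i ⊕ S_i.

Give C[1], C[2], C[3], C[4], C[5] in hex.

C[1]: T = 0x1, S = E(K, T) = 0xF; 0xF ⊕ 0xF = 0x0.
C[2]: T = 0x2, S = E(K, T) = 0xC; 0xA ⊕ 0xC = 0x6.
C[3]: T = 0x3, S = E(K, T) = 0xD; 0x0 ⊕ 0xD = 0xD.
C[4]: T = 0x4, S = E(K, T) = 0xA; 0x4 ⊕ 0xA = 0xE.
C[5]: T = 0x5, S = E(K, T) = 0xB; 0x1 ⊕ 0xB = 0xA.

C[1] = 0x0, C[2] = 0x6, C[3] = 0xD, C[4] = 0xE, C[5] = 0xA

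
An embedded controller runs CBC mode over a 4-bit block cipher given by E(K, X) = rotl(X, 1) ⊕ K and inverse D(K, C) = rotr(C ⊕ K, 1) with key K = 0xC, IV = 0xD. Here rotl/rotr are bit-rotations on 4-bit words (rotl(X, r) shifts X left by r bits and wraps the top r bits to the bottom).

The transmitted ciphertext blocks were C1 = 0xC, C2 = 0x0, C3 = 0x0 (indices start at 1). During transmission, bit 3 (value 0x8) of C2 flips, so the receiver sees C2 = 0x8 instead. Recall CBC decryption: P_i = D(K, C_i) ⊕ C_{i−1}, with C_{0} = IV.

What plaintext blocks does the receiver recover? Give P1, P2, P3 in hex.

Only C2 changed, to 0x8. In CBC, a change in C_i garbles P_i and flips the same bit in P_{i+1}. Decrypting the received ciphertext:
P1: D(K, 0xC) = 0x0; 0x0 ⊕ 0xD = 0xD.
P2: D(K, 0x8) = 0x2; 0x2 ⊕ 0xC = 0xE.
P3: D(K, 0x0) = 0x6; 0x6 ⊕ 0x8 = 0xE.
Blocks that differ from the original plaintext: P2, P3.

P1 = 0xD, P2 = 0xE, P3 = 0xE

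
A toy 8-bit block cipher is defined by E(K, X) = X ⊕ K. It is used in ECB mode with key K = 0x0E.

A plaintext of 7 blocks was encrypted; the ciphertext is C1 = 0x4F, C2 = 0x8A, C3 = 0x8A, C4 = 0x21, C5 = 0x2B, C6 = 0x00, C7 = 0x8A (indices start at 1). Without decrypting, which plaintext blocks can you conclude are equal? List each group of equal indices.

P2 = P3 = P7

ECB encrypts each block independently with the same key, so equal ciphertext blocks imply equal plaintext blocks.
C2 = C3 = C7 = 0x8A, so P2 = P3 = P7.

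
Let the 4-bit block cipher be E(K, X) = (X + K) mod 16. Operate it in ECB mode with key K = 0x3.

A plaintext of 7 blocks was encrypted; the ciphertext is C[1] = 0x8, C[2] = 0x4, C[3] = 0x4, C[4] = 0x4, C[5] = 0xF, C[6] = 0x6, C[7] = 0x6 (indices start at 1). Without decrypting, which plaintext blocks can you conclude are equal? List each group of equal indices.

ECB encrypts each block independently with the same key, so equal ciphertext blocks imply equal plaintext blocks.
C[2] = C[3] = C[4] = 0x4, so P[2] = P[3] = P[4].
C[6] = C[7] = 0x6, so P[6] = P[7].

P[2] = P[3] = P[4]; P[6] = P[7]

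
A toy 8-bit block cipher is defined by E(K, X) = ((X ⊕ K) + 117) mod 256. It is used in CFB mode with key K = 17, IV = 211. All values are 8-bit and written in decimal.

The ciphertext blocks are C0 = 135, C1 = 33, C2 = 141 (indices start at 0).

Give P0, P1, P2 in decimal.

P0 = 176, P1 = 42, P2 = 40

CFB decryption: P_i = C_i ⊕ E(K, C_{i−1}), with C_{−1} = IV.
P0: E(K, 211) = 55; 135 ⊕ 55 = 176.
P1: E(K, 135) = 11; 33 ⊕ 11 = 42.
P2: E(K, 33) = 165; 141 ⊕ 165 = 40.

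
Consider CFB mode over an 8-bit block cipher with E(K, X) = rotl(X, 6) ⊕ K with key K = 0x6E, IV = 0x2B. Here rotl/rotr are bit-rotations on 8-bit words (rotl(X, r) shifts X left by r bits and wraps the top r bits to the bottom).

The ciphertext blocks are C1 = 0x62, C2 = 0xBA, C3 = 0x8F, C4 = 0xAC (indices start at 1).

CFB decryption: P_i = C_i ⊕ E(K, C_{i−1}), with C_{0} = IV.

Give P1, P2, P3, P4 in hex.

P1 = 0xC6, P2 = 0x4C, P3 = 0x4F, P4 = 0x21

P1: E(K, 0x2B) = 0xA4; 0x62 ⊕ 0xA4 = 0xC6.
P2: E(K, 0x62) = 0xF6; 0xBA ⊕ 0xF6 = 0x4C.
P3: E(K, 0xBA) = 0xC0; 0x8F ⊕ 0xC0 = 0x4F.
P4: E(K, 0x8F) = 0x8D; 0xAC ⊕ 0x8D = 0x21.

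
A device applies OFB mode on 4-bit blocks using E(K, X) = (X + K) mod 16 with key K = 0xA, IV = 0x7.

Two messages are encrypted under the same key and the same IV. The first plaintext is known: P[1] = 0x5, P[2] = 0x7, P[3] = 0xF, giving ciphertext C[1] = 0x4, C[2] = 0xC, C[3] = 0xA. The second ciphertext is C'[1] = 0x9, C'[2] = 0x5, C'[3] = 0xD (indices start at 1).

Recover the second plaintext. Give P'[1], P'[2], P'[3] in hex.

In OFB with a reused IV, both messages share the same keystream S_i, so C_i ⊕ C'_i = P_i ⊕ P'_i and thus P'_i = P_i ⊕ C_i ⊕ C'_i.
P'[1]: 0x5 ⊕ 0x4 ⊕ 0x9 = 0x8.
P'[2]: 0x7 ⊕ 0xC ⊕ 0x5 = 0xE.
P'[3]: 0xF ⊕ 0xA ⊕ 0xD = 0x8.

P'[1] = 0x8, P'[2] = 0xE, P'[3] = 0x8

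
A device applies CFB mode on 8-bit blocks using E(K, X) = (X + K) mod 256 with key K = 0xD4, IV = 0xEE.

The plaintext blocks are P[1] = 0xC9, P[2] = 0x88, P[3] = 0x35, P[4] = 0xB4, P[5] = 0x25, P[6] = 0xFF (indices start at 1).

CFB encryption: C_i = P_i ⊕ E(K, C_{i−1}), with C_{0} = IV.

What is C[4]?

C[1]: E(K, 0xEE) = 0xC2; 0xC9 ⊕ 0xC2 = 0x0B.
C[2]: E(K, 0x0B) = 0xDF; 0x88 ⊕ 0xDF = 0x57.
C[3]: E(K, 0x57) = 0x2B; 0x35 ⊕ 0x2B = 0x1E.
C[4]: E(K, 0x1E) = 0xF2; 0xB4 ⊕ 0xF2 = 0x46.

C[4] = 0x46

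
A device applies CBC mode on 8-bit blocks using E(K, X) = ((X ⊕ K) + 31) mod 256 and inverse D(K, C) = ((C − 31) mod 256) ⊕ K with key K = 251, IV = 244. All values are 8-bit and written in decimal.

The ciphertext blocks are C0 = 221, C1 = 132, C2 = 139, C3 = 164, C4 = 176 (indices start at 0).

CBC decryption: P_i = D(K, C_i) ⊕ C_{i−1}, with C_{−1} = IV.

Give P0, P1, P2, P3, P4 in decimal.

P0 = 177, P1 = 67, P2 = 19, P3 = 245, P4 = 206

P0: D(K, 221) = 69; 69 ⊕ 244 = 177.
P1: D(K, 132) = 158; 158 ⊕ 221 = 67.
P2: D(K, 139) = 151; 151 ⊕ 132 = 19.
P3: D(K, 164) = 126; 126 ⊕ 139 = 245.
P4: D(K, 176) = 106; 106 ⊕ 164 = 206.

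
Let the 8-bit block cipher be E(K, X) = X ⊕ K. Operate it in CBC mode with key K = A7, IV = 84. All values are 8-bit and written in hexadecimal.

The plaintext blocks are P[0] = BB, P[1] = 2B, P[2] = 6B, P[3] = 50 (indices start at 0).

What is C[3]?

C[3] = 2F

CBC encryption: C_i = E(K, P_i ⊕ C_{i−1}), with C_{−1} = IV.
C[0]: P[0] ⊕ 84 = 3F; E(K, 3F) = 98.
C[1]: P[1] ⊕ 98 = B3; E(K, B3) = 14.
C[2]: P[2] ⊕ 14 = 7F; E(K, 7F) = D8.
C[3]: P[3] ⊕ D8 = 88; E(K, 88) = 2F.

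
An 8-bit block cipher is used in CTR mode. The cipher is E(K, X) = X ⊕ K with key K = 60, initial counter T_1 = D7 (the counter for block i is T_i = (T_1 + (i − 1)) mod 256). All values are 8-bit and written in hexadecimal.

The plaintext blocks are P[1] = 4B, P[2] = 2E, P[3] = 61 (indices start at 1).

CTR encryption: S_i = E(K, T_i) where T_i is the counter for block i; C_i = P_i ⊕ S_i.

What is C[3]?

C[3] = D8

C[1]: T = D7, S = E(K, T) = B7; 4B ⊕ B7 = FC.
C[2]: T = D8, S = E(K, T) = B8; 2E ⊕ B8 = 96.
C[3]: T = D9, S = E(K, T) = B9; 61 ⊕ B9 = D8.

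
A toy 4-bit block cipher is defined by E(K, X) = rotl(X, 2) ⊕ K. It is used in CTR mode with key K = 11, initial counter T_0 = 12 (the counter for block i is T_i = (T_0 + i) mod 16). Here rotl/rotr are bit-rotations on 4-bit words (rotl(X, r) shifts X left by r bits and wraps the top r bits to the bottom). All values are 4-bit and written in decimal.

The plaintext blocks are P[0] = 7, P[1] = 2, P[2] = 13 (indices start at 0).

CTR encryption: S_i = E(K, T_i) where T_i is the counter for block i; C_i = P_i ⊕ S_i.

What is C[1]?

C[0]: T = 12, S = E(K, T) = 8; 7 ⊕ 8 = 15.
C[1]: T = 13, S = E(K, T) = 12; 2 ⊕ 12 = 14.

C[1] = 14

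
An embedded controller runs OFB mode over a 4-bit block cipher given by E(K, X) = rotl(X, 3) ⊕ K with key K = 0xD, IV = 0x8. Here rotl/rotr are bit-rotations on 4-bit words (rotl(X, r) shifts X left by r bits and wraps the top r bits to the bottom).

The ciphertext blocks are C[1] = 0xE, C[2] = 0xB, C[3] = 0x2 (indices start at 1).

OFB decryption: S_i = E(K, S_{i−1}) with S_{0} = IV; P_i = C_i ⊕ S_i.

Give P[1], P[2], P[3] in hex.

P[1] = 0x7, P[2] = 0xA, P[3] = 0x7

P[1]: S = E(K, 0x8) = 0x9; 0xE ⊕ 0x9 = 0x7.
P[2]: S = E(K, 0x9) = 0x1; 0xB ⊕ 0x1 = 0xA.
P[3]: S = E(K, 0x1) = 0x5; 0x2 ⊕ 0x5 = 0x7.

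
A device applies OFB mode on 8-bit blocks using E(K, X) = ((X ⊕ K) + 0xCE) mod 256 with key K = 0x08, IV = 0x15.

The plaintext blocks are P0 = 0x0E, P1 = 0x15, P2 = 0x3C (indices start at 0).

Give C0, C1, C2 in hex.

OFB encryption: S_i = E(K, S_{i−1}) with S_{−1} = IV; C_i = P_i ⊕ S_i.
C0: S = E(K, 0x15) = 0xEB; 0x0E ⊕ 0xEB = 0xE5.
C1: S = E(K, 0xEB) = 0xB1; 0x15 ⊕ 0xB1 = 0xA4.
C2: S = E(K, 0xB1) = 0x87; 0x3C ⊕ 0x87 = 0xBB.

C0 = 0xE5, C1 = 0xA4, C2 = 0xBB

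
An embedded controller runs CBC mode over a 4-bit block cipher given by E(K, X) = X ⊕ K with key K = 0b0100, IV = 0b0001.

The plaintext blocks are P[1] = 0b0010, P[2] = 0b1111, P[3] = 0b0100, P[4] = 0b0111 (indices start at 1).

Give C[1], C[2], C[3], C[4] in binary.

CBC encryption: C_i = E(K, P_i ⊕ C_{i−1}), with C_{0} = IV.
C[1]: P[1] ⊕ 0b0001 = 0b0011; E(K, 0b0011) = 0b0111.
C[2]: P[2] ⊕ 0b0111 = 0b1000; E(K, 0b1000) = 0b1100.
C[3]: P[3] ⊕ 0b1100 = 0b1000; E(K, 0b1000) = 0b1100.
C[4]: P[4] ⊕ 0b1100 = 0b1011; E(K, 0b1011) = 0b1111.

C[1] = 0b0111, C[2] = 0b1100, C[3] = 0b1100, C[4] = 0b1111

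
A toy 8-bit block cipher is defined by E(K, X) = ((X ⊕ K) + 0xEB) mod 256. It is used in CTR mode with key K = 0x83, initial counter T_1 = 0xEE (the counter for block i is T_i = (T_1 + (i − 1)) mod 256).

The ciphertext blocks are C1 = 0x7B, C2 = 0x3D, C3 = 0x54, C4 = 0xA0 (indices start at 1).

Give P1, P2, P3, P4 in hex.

P1 = 0x23, P2 = 0x6A, P3 = 0x0A, P4 = 0xFD

CTR decryption: S_i = E(K, T_i) where T_i is the counter for block i; P_i = C_i ⊕ S_i.
P1: T = 0xEE, S = E(K, T) = 0x58; 0x7B ⊕ 0x58 = 0x23.
P2: T = 0xEF, S = E(K, T) = 0x57; 0x3D ⊕ 0x57 = 0x6A.
P3: T = 0xF0, S = E(K, T) = 0x5E; 0x54 ⊕ 0x5E = 0x0A.
P4: T = 0xF1, S = E(K, T) = 0x5D; 0xA0 ⊕ 0x5D = 0xFD.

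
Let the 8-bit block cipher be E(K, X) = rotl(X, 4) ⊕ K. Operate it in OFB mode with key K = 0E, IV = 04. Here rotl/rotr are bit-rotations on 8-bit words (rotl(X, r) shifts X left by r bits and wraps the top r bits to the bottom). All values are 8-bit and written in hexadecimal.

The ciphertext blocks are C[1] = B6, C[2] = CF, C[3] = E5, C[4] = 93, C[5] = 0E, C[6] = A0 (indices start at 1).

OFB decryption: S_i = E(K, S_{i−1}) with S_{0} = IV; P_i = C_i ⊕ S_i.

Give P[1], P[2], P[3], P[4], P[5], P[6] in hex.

P[1]: S = E(K, 04) = 4E; B6 ⊕ 4E = F8.
P[2]: S = E(K, 4E) = EA; CF ⊕ EA = 25.
P[3]: S = E(K, EA) = A0; E5 ⊕ A0 = 45.
P[4]: S = E(K, A0) = 04; 93 ⊕ 04 = 97.
P[5]: S = E(K, 04) = 4E; 0E ⊕ 4E = 40.
P[6]: S = E(K, 4E) = EA; A0 ⊕ EA = 4A.

P[1] = F8, P[2] = 25, P[3] = 45, P[4] = 97, P[5] = 40, P[6] = 4A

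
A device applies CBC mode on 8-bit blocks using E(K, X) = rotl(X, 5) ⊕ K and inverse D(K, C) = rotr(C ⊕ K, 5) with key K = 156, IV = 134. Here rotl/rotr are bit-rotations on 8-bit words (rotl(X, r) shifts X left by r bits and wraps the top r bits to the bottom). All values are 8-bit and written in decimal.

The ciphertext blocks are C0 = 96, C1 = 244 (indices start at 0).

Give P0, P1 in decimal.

CBC decryption: P_i = D(K, C_i) ⊕ C_{i−1}, with C_{−1} = IV.
P0: D(K, 96) = 231; 231 ⊕ 134 = 97.
P1: D(K, 244) = 67; 67 ⊕ 96 = 35.

P0 = 97, P1 = 35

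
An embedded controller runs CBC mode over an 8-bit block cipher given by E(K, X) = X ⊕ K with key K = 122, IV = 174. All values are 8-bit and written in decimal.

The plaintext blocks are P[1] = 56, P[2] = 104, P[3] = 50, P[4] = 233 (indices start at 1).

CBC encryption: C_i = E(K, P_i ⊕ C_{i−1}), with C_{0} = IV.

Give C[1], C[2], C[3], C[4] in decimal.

C[1]: P[1] ⊕ 174 = 150; E(K, 150) = 236.
C[2]: P[2] ⊕ 236 = 132; E(K, 132) = 254.
C[3]: P[3] ⊕ 254 = 204; E(K, 204) = 182.
C[4]: P[4] ⊕ 182 = 95; E(K, 95) = 37.

C[1] = 236, C[2] = 254, C[3] = 182, C[4] = 37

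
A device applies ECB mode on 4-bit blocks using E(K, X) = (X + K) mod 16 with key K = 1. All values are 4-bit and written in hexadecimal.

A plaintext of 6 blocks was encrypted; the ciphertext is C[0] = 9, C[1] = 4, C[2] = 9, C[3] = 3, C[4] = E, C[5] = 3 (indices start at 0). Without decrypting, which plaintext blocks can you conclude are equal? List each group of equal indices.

ECB encrypts each block independently with the same key, so equal ciphertext blocks imply equal plaintext blocks.
C[0] = C[2] = 9, so P[0] = P[2].
C[3] = C[5] = 3, so P[3] = P[5].

P[0] = P[2]; P[3] = P[5]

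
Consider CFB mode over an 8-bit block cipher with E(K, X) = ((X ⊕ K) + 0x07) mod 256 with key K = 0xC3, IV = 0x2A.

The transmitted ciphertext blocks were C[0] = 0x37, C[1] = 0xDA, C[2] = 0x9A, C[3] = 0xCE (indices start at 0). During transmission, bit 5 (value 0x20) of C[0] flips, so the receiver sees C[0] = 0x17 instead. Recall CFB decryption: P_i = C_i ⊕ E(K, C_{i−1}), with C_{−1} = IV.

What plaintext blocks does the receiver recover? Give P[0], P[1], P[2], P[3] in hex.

Only C[0] changed, to 0x17. In CFB, a change in C_i flips the same bit in P_i and garbles P_{i+1}. Decrypting the received ciphertext:
P[0]: E(K, 0x2A) = 0xF0; 0x17 ⊕ 0xF0 = 0xE7.
P[1]: E(K, 0x17) = 0xDB; 0xDA ⊕ 0xDB = 0x01.
P[2]: E(K, 0xDA) = 0x20; 0x9A ⊕ 0x20 = 0xBA.
P[3]: E(K, 0x9A) = 0x60; 0xCE ⊕ 0x60 = 0xAE.
Blocks that differ from the original plaintext: P[0], P[1].

P[0] = 0xE7, P[1] = 0x01, P[2] = 0xBA, P[3] = 0xAE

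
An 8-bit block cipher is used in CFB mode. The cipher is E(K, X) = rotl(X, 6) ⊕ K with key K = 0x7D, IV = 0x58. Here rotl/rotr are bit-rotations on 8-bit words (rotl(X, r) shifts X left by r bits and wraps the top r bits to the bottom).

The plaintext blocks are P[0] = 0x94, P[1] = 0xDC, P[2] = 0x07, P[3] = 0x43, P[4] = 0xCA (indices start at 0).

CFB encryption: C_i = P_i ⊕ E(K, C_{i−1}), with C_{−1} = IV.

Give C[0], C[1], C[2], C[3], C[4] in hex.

C[0]: E(K, 0x58) = 0x6B; 0x94 ⊕ 0x6B = 0xFF.
C[1]: E(K, 0xFF) = 0x82; 0xDC ⊕ 0x82 = 0x5E.
C[2]: E(K, 0x5E) = 0xEA; 0x07 ⊕ 0xEA = 0xED.
C[3]: E(K, 0xED) = 0x06; 0x43 ⊕ 0x06 = 0x45.
C[4]: E(K, 0x45) = 0x2C; 0xCA ⊕ 0x2C = 0xE6.

C[0] = 0xFF, C[1] = 0x5E, C[2] = 0xED, C[3] = 0x45, C[4] = 0xE6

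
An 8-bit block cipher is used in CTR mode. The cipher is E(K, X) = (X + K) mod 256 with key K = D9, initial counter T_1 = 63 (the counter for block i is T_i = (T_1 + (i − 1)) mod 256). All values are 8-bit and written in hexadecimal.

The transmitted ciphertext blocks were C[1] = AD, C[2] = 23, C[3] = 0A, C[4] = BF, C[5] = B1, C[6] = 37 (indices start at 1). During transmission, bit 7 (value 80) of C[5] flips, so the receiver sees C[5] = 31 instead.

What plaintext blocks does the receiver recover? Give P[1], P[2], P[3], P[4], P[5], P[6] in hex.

CTR decryption: S_i = E(K, T_i) where T_i is the counter for block i; P_i = C_i ⊕ S_i.
Only C[5] changed, to 31. In CTR, a change in C_i flips the same bit in P_i only; the keystream is unaffected. Decrypting the received ciphertext:
P[1]: T = 63, S = E(K, T) = 3C; AD ⊕ 3C = 91.
P[2]: T = 64, S = E(K, T) = 3D; 23 ⊕ 3D = 1E.
P[3]: T = 65, S = E(K, T) = 3E; 0A ⊕ 3E = 34.
P[4]: T = 66, S = E(K, T) = 3F; BF ⊕ 3F = 80.
P[5]: T = 67, S = E(K, T) = 40; 31 ⊕ 40 = 71.
P[6]: T = 68, S = E(K, T) = 41; 37 ⊕ 41 = 76.
Blocks that differ from the original plaintext: P[5].

P[1] = 91, P[2] = 1E, P[3] = 34, P[4] = 80, P[5] = 71, P[6] = 76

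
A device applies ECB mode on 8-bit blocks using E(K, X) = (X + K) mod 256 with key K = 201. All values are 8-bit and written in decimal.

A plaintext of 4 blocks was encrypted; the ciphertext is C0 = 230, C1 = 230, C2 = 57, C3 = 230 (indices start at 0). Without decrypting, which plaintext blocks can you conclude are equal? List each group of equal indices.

ECB encrypts each block independently with the same key, so equal ciphertext blocks imply equal plaintext blocks.
C0 = C1 = C3 = 230, so P0 = P1 = P3.

P0 = P1 = P3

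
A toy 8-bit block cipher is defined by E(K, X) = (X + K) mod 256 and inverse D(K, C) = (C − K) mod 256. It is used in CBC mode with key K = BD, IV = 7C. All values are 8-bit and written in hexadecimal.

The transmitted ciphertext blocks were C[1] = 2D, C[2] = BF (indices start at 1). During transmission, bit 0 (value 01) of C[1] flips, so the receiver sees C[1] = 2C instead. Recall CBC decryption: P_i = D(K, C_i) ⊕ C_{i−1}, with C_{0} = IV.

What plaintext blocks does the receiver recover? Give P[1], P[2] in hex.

Only C[1] changed, to 2C. In CBC, a change in C_i garbles P_i and flips the same bit in P_{i+1}. Decrypting the received ciphertext:
P[1]: D(K, 2C) = 6F; 6F ⊕ 7C = 13.
P[2]: D(K, BF) = 02; 02 ⊕ 2C = 2E.
Blocks that differ from the original plaintext: P[1], P[2].

P[1] = 13, P[2] = 2E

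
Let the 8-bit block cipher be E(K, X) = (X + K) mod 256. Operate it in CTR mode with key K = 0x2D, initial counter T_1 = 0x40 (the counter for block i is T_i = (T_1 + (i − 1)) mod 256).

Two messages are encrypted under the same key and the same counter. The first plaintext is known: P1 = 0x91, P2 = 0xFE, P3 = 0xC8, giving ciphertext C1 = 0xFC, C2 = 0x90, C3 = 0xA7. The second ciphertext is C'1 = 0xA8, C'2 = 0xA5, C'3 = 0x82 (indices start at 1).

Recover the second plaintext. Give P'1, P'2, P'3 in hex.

P'1 = 0xC5, P'2 = 0xCB, P'3 = 0xED

In CTR with a reused counter, both messages share the same keystream S_i, so C_i ⊕ C'_i = P_i ⊕ P'_i and thus P'_i = P_i ⊕ C_i ⊕ C'_i.
P'1: 0x91 ⊕ 0xFC ⊕ 0xA8 = 0xC5.
P'2: 0xFE ⊕ 0x90 ⊕ 0xA5 = 0xCB.
P'3: 0xC8 ⊕ 0xA7 ⊕ 0x82 = 0xED.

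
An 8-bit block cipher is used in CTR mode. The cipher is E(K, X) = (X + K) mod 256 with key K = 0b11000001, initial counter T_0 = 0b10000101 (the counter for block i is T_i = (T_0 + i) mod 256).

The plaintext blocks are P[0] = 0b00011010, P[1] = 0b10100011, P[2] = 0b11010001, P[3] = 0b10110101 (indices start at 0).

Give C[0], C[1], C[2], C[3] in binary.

CTR encryption: S_i = E(K, T_i) where T_i is the counter for block i; C_i = P_i ⊕ S_i.
C[0]: T = 0b10000101, S = E(K, T) = 0b01000110; 0b00011010 ⊕ 0b01000110 = 0b01011100.
C[1]: T = 0b10000110, S = E(K, T) = 0b01000111; 0b10100011 ⊕ 0b01000111 = 0b11100100.
C[2]: T = 0b10000111, S = E(K, T) = 0b01001000; 0b11010001 ⊕ 0b01001000 = 0b10011001.
C[3]: T = 0b10001000, S = E(K, T) = 0b01001001; 0b10110101 ⊕ 0b01001001 = 0b11111100.

C[0] = 0b01011100, C[1] = 0b11100100, C[2] = 0b10011001, C[3] = 0b11111100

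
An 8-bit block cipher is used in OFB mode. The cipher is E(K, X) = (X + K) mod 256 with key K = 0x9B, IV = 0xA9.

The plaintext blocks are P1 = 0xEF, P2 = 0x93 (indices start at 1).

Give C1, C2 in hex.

C1 = 0xAB, C2 = 0x4C

OFB encryption: S_i = E(K, S_{i−1}) with S_{0} = IV; C_i = P_i ⊕ S_i.
C1: S = E(K, 0xA9) = 0x44; 0xEF ⊕ 0x44 = 0xAB.
C2: S = E(K, 0x44) = 0xDF; 0x93 ⊕ 0xDF = 0x4C.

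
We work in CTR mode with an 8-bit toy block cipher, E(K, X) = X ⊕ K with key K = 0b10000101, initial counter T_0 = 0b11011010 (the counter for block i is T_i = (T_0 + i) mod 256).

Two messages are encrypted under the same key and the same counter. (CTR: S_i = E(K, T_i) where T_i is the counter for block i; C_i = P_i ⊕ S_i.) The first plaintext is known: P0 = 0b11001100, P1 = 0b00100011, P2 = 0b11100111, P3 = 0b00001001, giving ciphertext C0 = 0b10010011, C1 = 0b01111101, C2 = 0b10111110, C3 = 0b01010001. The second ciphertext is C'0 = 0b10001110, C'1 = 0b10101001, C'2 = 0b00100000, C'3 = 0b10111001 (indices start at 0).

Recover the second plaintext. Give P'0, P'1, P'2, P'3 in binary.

P'0 = 0b11010001, P'1 = 0b11110111, P'2 = 0b01111001, P'3 = 0b11100001

In CTR with a reused counter, both messages share the same keystream S_i, so C_i ⊕ C'_i = P_i ⊕ P'_i and thus P'_i = P_i ⊕ C_i ⊕ C'_i.
P'0: 0b11001100 ⊕ 0b10010011 ⊕ 0b10001110 = 0b11010001.
P'1: 0b00100011 ⊕ 0b01111101 ⊕ 0b10101001 = 0b11110111.
P'2: 0b11100111 ⊕ 0b10111110 ⊕ 0b00100000 = 0b01111001.
P'3: 0b00001001 ⊕ 0b01010001 ⊕ 0b10111001 = 0b11100001.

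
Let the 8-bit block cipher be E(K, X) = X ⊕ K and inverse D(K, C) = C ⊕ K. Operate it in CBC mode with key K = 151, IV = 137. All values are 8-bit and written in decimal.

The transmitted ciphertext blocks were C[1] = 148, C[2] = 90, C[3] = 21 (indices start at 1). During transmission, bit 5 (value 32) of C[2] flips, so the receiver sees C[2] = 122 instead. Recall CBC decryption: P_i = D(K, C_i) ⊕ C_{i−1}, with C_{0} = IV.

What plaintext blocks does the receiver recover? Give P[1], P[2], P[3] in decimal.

Only C[2] changed, to 122. In CBC, a change in C_i garbles P_i and flips the same bit in P_{i+1}. Decrypting the received ciphertext:
P[1]: D(K, 148) = 3; 3 ⊕ 137 = 138.
P[2]: D(K, 122) = 237; 237 ⊕ 148 = 121.
P[3]: D(K, 21) = 130; 130 ⊕ 122 = 248.
Blocks that differ from the original plaintext: P[2], P[3].

P[1] = 138, P[2] = 121, P[3] = 248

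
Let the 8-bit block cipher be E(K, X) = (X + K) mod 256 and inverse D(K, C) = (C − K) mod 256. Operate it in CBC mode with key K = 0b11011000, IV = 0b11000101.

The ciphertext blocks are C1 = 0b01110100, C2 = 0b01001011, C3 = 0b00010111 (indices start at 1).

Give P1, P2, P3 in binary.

CBC decryption: P_i = D(K, C_i) ⊕ C_{i−1}, with C_{0} = IV.
P1: D(K, 0b01110100) = 0b10011100; 0b10011100 ⊕ 0b11000101 = 0b01011001.
P2: D(K, 0b01001011) = 0b01110011; 0b01110011 ⊕ 0b01110100 = 0b00000111.
P3: D(K, 0b00010111) = 0b00111111; 0b00111111 ⊕ 0b01001011 = 0b01110100.

P1 = 0b01011001, P2 = 0b00000111, P3 = 0b01110100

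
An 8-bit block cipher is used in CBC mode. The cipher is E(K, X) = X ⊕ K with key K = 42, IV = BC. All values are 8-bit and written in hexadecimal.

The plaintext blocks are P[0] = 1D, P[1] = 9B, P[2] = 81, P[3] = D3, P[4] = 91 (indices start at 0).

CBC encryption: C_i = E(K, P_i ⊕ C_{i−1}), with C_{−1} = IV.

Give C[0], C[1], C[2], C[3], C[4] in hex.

C[0] = E3, C[1] = 3A, C[2] = F9, C[3] = 68, C[4] = BB

C[0]: P[0] ⊕ BC = A1; E(K, A1) = E3.
C[1]: P[1] ⊕ E3 = 78; E(K, 78) = 3A.
C[2]: P[2] ⊕ 3A = BB; E(K, BB) = F9.
C[3]: P[3] ⊕ F9 = 2A; E(K, 2A) = 68.
C[4]: P[4] ⊕ 68 = F9; E(K, F9) = BB.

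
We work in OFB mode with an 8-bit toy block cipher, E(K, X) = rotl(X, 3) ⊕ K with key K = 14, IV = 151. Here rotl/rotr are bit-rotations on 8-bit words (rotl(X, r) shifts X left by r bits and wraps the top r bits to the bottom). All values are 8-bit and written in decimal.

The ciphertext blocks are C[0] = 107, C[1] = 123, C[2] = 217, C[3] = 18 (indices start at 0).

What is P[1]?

OFB decryption: S_i = E(K, S_{i−1}) with S_{−1} = IV; P_i = C_i ⊕ S_i.
P[0]: S = E(K, 151) = 178; 107 ⊕ 178 = 217.
P[1]: S = E(K, 178) = 155; 123 ⊕ 155 = 224.

P[1] = 224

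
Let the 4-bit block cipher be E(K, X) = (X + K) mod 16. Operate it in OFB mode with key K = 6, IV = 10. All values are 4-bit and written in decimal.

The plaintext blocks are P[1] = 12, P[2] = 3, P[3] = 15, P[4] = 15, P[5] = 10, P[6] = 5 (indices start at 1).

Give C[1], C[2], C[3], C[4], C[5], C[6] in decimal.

C[1] = 12, C[2] = 5, C[3] = 3, C[4] = 13, C[5] = 2, C[6] = 11

OFB encryption: S_i = E(K, S_{i−1}) with S_{0} = IV; C_i = P_i ⊕ S_i.
C[1]: S = E(K, 10) = 0; 12 ⊕ 0 = 12.
C[2]: S = E(K, 0) = 6; 3 ⊕ 6 = 5.
C[3]: S = E(K, 6) = 12; 15 ⊕ 12 = 3.
C[4]: S = E(K, 12) = 2; 15 ⊕ 2 = 13.
C[5]: S = E(K, 2) = 8; 10 ⊕ 8 = 2.
C[6]: S = E(K, 8) = 14; 5 ⊕ 14 = 11.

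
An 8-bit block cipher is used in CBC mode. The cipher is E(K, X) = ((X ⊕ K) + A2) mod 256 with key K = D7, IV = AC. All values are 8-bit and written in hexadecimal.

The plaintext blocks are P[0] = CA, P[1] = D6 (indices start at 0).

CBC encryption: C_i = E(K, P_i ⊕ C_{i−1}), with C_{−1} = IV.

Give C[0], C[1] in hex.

C[0]: P[0] ⊕ AC = 66; E(K, 66) = 53.
C[1]: P[1] ⊕ 53 = 85; E(K, 85) = F4.

C[0] = 53, C[1] = F4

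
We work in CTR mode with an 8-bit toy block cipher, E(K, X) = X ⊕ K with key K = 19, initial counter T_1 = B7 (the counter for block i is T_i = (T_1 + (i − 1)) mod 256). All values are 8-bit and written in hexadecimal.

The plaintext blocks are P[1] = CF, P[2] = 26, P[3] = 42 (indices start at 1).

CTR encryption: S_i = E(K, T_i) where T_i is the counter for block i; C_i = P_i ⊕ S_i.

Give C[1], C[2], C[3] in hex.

C[1] = 61, C[2] = 87, C[3] = E2

C[1]: T = B7, S = E(K, T) = AE; CF ⊕ AE = 61.
C[2]: T = B8, S = E(K, T) = A1; 26 ⊕ A1 = 87.
C[3]: T = B9, S = E(K, T) = A0; 42 ⊕ A0 = E2.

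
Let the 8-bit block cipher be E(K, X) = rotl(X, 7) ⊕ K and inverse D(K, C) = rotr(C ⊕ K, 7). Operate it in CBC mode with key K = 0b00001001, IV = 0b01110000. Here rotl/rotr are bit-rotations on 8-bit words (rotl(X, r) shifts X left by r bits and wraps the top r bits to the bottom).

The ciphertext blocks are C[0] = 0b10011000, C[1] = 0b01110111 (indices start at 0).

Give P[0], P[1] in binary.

CBC decryption: P_i = D(K, C_i) ⊕ C_{i−1}, with C_{−1} = IV.
P[0]: D(K, 0b10011000) = 0b00100011; 0b00100011 ⊕ 0b01110000 = 0b01010011.
P[1]: D(K, 0b01110111) = 0b11111100; 0b11111100 ⊕ 0b10011000 = 0b01100100.

P[0] = 0b01010011, P[1] = 0b01100100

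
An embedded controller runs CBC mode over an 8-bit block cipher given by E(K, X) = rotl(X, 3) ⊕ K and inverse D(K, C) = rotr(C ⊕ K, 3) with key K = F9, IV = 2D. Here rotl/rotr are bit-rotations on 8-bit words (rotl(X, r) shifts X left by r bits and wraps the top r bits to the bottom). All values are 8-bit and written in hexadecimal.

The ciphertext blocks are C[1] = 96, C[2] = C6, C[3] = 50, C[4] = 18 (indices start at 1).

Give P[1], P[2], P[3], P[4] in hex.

P[1] = C0, P[2] = 71, P[3] = F3, P[4] = 6C

CBC decryption: P_i = D(K, C_i) ⊕ C_{i−1}, with C_{0} = IV.
P[1]: D(K, 96) = ED; ED ⊕ 2D = C0.
P[2]: D(K, C6) = E7; E7 ⊕ 96 = 71.
P[3]: D(K, 50) = 35; 35 ⊕ C6 = F3.
P[4]: D(K, 18) = 3C; 3C ⊕ 50 = 6C.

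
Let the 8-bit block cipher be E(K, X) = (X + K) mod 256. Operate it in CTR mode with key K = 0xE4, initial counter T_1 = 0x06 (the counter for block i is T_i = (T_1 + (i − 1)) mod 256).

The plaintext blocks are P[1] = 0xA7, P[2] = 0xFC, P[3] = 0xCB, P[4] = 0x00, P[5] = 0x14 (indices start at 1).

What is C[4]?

C[4] = 0xED

CTR encryption: S_i = E(K, T_i) where T_i is the counter for block i; C_i = P_i ⊕ S_i.
C[1]: T = 0x06, S = E(K, T) = 0xEA; 0xA7 ⊕ 0xEA = 0x4D.
C[2]: T = 0x07, S = E(K, T) = 0xEB; 0xFC ⊕ 0xEB = 0x17.
C[3]: T = 0x08, S = E(K, T) = 0xEC; 0xCB ⊕ 0xEC = 0x27.
C[4]: T = 0x09, S = E(K, T) = 0xED; 0x00 ⊕ 0xED = 0xED.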